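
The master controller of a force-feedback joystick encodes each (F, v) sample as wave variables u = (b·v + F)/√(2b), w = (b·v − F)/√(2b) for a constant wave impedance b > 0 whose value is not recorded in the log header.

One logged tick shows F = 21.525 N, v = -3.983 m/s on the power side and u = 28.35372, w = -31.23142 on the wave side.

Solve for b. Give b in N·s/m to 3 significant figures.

u + w = -2.87770;  u + w = √(2b)·v, so √(2b) = -2.87770/(-3.983) = 0.72250.
b = (√(2b))²/2 = 0.52200/2 = 0.26100.
(Check via u − w = 2F/√(2b): u − w = 59.58514, 2F/√(2b) = 59.58514.)

b = 0.261 N·s/m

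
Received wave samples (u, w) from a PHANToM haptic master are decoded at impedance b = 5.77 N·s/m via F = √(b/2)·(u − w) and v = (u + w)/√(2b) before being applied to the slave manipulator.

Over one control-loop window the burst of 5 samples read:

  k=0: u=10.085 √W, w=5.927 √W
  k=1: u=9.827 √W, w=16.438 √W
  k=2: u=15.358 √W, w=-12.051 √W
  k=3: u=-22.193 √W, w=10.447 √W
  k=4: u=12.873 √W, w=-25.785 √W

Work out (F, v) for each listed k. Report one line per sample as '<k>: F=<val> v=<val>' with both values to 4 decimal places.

k=0: u−w=4.1580, u+w=16.0120; √(b/2)=1.6985, √(2b)=3.3971; F=1.6985×4.158=7.0625, v=16.0120/3.3971=4.7135
k=1: u−w=-6.6110, u+w=26.2650; √(b/2)=1.6985, √(2b)=3.3971; F=1.6985×(-6.611)=-11.2290, v=26.2650/3.3971=7.7317
k=2: u−w=27.4090, u+w=3.3070; √(b/2)=1.6985, √(2b)=3.3971; F=1.6985×27.409=46.5550, v=3.3070/3.3971=0.9735
k=3: u−w=-32.6400, u+w=-11.7460; √(b/2)=1.6985, √(2b)=3.3971; F=1.6985×(-32.64)=-55.4400, v=-11.7460/3.3971=-3.4577
k=4: u−w=38.6580, u+w=-12.9120; √(b/2)=1.6985, √(2b)=3.3971; F=1.6985×38.658=65.6617, v=-12.9120/3.3971=-3.8009

0: F=7.0625 v=4.7135
1: F=-11.2290 v=7.7317
2: F=46.5550 v=0.9735
3: F=-55.4400 v=-3.4577
4: F=65.6617 v=-3.8009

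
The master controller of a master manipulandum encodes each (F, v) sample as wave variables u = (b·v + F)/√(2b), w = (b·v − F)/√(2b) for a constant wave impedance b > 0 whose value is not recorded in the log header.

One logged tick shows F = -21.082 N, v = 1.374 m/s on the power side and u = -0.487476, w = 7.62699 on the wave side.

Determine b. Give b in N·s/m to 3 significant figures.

b = 13.5 N·s/m

u + w = 7.139514;  u + w = √(2b)·v, so √(2b) = 7.139514/1.374 = 5.196153.
b = (√(2b))²/2 = 27.000004/2 = 13.500002.
(Check via u − w = 2F/√(2b): u − w = -8.114466, 2F/√(2b) = -8.114465.)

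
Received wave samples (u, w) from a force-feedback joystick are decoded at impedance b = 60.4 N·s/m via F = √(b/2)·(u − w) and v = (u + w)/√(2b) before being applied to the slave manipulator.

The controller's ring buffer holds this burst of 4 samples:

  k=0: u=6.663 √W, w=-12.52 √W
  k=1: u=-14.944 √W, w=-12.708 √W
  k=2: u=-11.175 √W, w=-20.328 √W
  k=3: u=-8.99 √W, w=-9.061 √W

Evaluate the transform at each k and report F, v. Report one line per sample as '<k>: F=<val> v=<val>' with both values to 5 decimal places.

0: F=105.41927 v=-0.53290
1: F=-12.28783 v=-2.51590
2: F=50.29988 v=-2.86628
3: F=0.39018 v=-1.64236

k=0: u−w=19.18300, u+w=-5.85700; √(b/2)=5.49545, √(2b)=10.99091; F=5.49545×19.183=105.41927, v=-5.85700/10.99091=-0.53290
k=1: u−w=-2.23600, u+w=-27.65200; √(b/2)=5.49545, √(2b)=10.99091; F=5.49545×(-2.236)=-12.28783, v=-27.65200/10.99091=-2.51590
k=2: u−w=9.15300, u+w=-31.50300; √(b/2)=5.49545, √(2b)=10.99091; F=5.49545×9.153=50.29988, v=-31.50300/10.99091=-2.86628
k=3: u−w=0.07100, u+w=-18.05100; √(b/2)=5.49545, √(2b)=10.99091; F=5.49545×0.071=0.39018, v=-18.05100/10.99091=-1.64236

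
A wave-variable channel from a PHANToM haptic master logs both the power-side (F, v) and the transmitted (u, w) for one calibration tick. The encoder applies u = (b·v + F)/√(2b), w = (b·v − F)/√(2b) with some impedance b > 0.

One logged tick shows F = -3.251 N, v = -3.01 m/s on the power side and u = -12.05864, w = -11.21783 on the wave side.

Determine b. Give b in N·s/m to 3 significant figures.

b = 29.9 N·s/m

u + w = -23.27647;  u + w = √(2b)·v, so √(2b) = -23.27647/(-3.01) = 7.73305.
b = (√(2b))²/2 = 59.80001/2 = 29.90000.
(Check via u − w = 2F/√(2b): u − w = -0.84081, 2F/√(2b) = -0.84081.)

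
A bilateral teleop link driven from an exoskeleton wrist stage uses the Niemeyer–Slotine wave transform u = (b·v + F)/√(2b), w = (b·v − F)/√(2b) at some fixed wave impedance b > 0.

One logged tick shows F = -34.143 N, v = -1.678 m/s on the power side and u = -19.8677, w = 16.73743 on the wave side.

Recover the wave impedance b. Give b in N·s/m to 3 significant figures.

b = 1.74 N·s/m

u + w = -3.1303;  u + w = √(2b)·v, so √(2b) = -3.1303/(-1.678) = 1.8655.
b = (√(2b))²/2 = 3.4800/2 = 1.7400.
(Check via u − w = 2F/√(2b): u − w = -36.6051, 2F/√(2b) = -36.6051.)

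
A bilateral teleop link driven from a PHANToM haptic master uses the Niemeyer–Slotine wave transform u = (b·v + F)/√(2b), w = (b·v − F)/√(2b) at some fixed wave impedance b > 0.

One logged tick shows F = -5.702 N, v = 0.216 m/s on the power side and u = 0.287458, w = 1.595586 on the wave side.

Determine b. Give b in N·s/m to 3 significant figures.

u + w = 1.883044;  u + w = √(2b)·v, so √(2b) = 1.883044/0.216 = 8.717796.
b = (√(2b))²/2 = 75.999972/2 = 37.999986.
(Check via u − w = 2F/√(2b): u − w = -1.308128, 2F/√(2b) = -1.308129.)

b = 38 N·s/m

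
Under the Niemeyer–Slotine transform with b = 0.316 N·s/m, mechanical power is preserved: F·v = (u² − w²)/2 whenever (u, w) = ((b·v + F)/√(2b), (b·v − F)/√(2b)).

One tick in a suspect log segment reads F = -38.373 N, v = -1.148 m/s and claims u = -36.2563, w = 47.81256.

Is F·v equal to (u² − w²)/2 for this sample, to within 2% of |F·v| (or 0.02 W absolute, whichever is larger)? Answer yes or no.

no

F·v = (-38.373)×(-1.148) = 44.0522 W.
(u² − w²)/2 = (1314.5193 − 2286.0409)/2 = -485.7608 W.
|Δ| = 529.8130;  2% of max(1, |F·v|) = 0.8810.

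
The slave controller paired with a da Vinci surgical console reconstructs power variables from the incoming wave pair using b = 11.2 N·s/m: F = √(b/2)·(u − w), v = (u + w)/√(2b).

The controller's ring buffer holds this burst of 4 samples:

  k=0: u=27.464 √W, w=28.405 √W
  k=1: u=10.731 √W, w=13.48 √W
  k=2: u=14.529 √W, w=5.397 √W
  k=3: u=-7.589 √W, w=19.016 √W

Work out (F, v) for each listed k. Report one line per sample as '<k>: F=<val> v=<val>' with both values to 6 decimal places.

k=0: u−w=-0.941000, u+w=55.869000; √(b/2)=2.366432, √(2b)=4.732864; F=2.366432×(-0.941)=-2.226812, v=55.869000/4.732864=11.804481
k=1: u−w=-2.749000, u+w=24.211000; √(b/2)=2.366432, √(2b)=4.732864; F=2.366432×(-2.749)=-6.505321, v=24.211000/4.732864=5.115507
k=2: u−w=9.132000, u+w=19.926000; √(b/2)=2.366432, √(2b)=4.732864; F=2.366432×9.132=21.610256, v=19.926000/4.732864=4.210136
k=3: u−w=-26.605000, u+w=11.427000; √(b/2)=2.366432, √(2b)=4.732864; F=2.366432×(-26.605)=-62.958921, v=11.427000/4.732864=2.414394

0: F=-2.226812 v=11.804481
1: F=-6.505321 v=5.115507
2: F=21.610256 v=4.210136
3: F=-62.958921 v=2.414394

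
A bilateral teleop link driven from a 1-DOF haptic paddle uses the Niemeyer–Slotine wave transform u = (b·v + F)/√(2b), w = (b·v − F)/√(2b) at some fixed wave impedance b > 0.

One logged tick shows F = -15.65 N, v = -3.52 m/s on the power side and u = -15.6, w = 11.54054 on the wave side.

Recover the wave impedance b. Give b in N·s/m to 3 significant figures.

b = 0.665 N·s/m

u + w = -4.05946;  u + w = √(2b)·v, so √(2b) = -4.05946/(-3.52) = 1.15326.
b = (√(2b))²/2 = 1.33000/2 = 0.66500.
(Check via u − w = 2F/√(2b): u − w = -27.14054, 2F/√(2b) = -27.14056.)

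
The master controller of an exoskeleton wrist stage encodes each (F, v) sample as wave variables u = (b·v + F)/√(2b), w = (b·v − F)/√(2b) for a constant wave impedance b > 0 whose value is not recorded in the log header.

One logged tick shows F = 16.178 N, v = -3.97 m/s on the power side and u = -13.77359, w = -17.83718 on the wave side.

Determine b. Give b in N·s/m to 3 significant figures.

b = 31.7 N·s/m

u + w = -31.61077;  u + w = √(2b)·v, so √(2b) = -31.61077/(-3.97) = 7.96241.
b = (√(2b))²/2 = 63.39998/2 = 31.69999.
(Check via u − w = 2F/√(2b): u − w = 4.06359, 2F/√(2b) = 4.06359.)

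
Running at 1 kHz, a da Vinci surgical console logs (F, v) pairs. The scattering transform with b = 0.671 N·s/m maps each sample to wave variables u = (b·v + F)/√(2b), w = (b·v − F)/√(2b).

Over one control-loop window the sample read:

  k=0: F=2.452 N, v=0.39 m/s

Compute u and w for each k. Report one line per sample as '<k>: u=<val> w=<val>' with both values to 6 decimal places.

k=0: b·v=0.671×0.39=0.261690; √(2b)=1.158447; u=(0.261690+2.452)/1.158447=2.342524, w=(0.261690−2.452)/1.158447=-1.890729

0: u=2.342524 w=-1.890729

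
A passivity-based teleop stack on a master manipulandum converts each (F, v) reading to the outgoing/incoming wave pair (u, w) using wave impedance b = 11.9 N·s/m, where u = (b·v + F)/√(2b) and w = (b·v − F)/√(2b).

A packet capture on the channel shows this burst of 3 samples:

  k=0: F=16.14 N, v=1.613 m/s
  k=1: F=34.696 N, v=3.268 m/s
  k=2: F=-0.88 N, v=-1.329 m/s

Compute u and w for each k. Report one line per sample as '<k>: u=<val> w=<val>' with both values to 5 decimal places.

k=0: b·v=11.9×1.613=19.19470; √(2b)=4.87852; u=(19.19470+16.14)/4.87852=7.24291, w=(19.19470−16.14)/4.87852=0.62615
k=1: b·v=11.9×3.268=38.88920; √(2b)=4.87852; u=(38.88920+34.696)/4.87852=15.08350, w=(38.88920−34.696)/4.87852=0.85952
k=2: b·v=11.9×(-1.329)=-15.81510; √(2b)=4.87852; u=(-15.81510+(-0.88))/4.87852=-3.42216, w=(-15.81510−(-0.88))/4.87852=-3.06140

0: u=7.24291 w=0.62615
1: u=15.08350 w=0.85952
2: u=-3.42216 w=-3.06140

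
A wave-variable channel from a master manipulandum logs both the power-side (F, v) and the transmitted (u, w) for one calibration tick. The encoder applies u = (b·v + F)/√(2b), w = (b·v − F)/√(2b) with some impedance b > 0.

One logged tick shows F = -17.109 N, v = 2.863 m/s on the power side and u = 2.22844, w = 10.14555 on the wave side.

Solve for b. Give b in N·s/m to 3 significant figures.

b = 9.34 N·s/m

u + w = 12.37399;  u + w = √(2b)·v, so √(2b) = 12.37399/2.863 = 4.32204.
b = (√(2b))²/2 = 18.68000/2 = 9.34000.
(Check via u − w = 2F/√(2b): u − w = -7.91711, 2F/√(2b) = -7.91710.)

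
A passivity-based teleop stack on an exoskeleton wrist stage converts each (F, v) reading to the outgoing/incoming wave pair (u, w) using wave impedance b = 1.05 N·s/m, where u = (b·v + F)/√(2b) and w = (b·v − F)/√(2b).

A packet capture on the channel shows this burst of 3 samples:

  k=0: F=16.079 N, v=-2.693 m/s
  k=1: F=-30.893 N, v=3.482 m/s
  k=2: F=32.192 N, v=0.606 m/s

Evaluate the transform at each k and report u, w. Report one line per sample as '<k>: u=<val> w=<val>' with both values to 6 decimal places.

0: u=9.144300 w=-13.046828
1: u=-18.795247 w=23.841144
2: u=22.653679 w=-21.775502

k=0: b·v=1.05×(-2.693)=-2.827650; √(2b)=1.449138; u=(-2.827650+16.079)/1.449138=9.144300, w=(-2.827650−16.079)/1.449138=-13.046828
k=1: b·v=1.05×3.482=3.656100; √(2b)=1.449138; u=(3.656100+(-30.893))/1.449138=-18.795247, w=(3.656100−(-30.893))/1.449138=23.841144
k=2: b·v=1.05×0.606=0.636300; √(2b)=1.449138; u=(0.636300+32.192)/1.449138=22.653679, w=(0.636300−32.192)/1.449138=-21.775502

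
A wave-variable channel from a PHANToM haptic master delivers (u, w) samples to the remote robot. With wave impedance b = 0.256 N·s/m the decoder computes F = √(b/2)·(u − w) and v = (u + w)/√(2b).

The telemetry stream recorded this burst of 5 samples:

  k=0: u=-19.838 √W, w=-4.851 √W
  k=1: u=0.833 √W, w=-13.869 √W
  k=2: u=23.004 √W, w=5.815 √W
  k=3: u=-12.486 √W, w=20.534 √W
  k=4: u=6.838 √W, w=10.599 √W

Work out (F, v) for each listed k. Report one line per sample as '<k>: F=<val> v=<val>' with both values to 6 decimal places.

k=0: u−w=-14.987000, u+w=-24.689000; √(b/2)=0.357771, √(2b)=0.715542; F=0.357771×(-14.987)=-5.361912, v=-24.689000/0.715542=-34.503926
k=1: u−w=14.702000, u+w=-13.036000; √(b/2)=0.357771, √(2b)=0.715542; F=0.357771×14.702=5.259947, v=-13.036000/0.715542=-18.218364
k=2: u−w=17.189000, u+w=28.819000; √(b/2)=0.357771, √(2b)=0.715542; F=0.357771×17.189=6.149724, v=28.819000/0.715542=40.275777
k=3: u−w=-33.020000, u+w=8.048000; √(b/2)=0.357771, √(2b)=0.715542; F=0.357771×(-33.02)=-11.813594, v=8.048000/0.715542=11.247422
k=4: u−w=-3.761000, u+w=17.437000; √(b/2)=0.357771, √(2b)=0.715542; F=0.357771×(-3.761)=-1.345576, v=17.437000/0.715542=24.368948

0: F=-5.361912 v=-34.503926
1: F=5.259947 v=-18.218364
2: F=6.149724 v=40.275777
3: F=-11.813594 v=11.247422
4: F=-1.345576 v=24.368948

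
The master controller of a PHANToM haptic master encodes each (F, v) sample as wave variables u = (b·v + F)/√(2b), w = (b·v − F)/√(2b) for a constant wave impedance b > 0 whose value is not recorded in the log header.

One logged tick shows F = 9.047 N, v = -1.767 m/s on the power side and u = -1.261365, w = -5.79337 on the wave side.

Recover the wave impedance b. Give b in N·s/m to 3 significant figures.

u + w = -7.054735;  u + w = √(2b)·v, so √(2b) = -7.054735/(-1.767) = 3.992493.
b = (√(2b))²/2 = 15.940000/2 = 7.970000.
(Check via u − w = 2F/√(2b): u − w = 4.532005, 2F/√(2b) = 4.532006.)

b = 7.97 N·s/m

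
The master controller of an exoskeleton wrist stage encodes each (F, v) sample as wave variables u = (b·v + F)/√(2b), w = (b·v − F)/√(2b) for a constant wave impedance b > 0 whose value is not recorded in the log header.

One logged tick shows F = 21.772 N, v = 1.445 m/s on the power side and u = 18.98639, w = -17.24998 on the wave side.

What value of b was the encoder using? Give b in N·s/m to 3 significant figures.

u + w = 1.7364;  u + w = √(2b)·v, so √(2b) = 1.7364/1.445 = 1.2017.
b = (√(2b))²/2 = 1.4440/2 = 0.7220.
(Check via u − w = 2F/√(2b): u − w = 36.2364, 2F/√(2b) = 36.2363.)

b = 0.722 N·s/m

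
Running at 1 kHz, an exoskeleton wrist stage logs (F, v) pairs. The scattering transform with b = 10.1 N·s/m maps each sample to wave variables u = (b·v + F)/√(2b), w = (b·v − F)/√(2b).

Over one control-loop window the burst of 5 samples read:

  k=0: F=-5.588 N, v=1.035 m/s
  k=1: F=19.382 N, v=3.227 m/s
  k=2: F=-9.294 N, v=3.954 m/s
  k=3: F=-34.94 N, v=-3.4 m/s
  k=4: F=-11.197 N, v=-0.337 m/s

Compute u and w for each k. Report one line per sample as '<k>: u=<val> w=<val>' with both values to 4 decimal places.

k=0: b·v=10.1×1.035=10.4535; √(2b)=4.4944; u=(10.4535+(-5.588))/4.4944=1.0826, w=(10.4535−(-5.588))/4.4944=3.5692
k=1: b·v=10.1×3.227=32.5927; √(2b)=4.4944; u=(32.5927+19.382)/4.4944=11.5642, w=(32.5927−19.382)/4.4944=2.9393
k=2: b·v=10.1×3.954=39.9354; √(2b)=4.4944; u=(39.9354+(-9.294))/4.4944=6.8176, w=(39.9354−(-9.294))/4.4944=10.9534
k=3: b·v=10.1×(-3.4)=-34.3400; √(2b)=4.4944; u=(-34.3400+(-34.94))/4.4944=-15.4146, w=(-34.3400−(-34.94))/4.4944=0.1335
k=4: b·v=10.1×(-0.337)=-3.4037; √(2b)=4.4944; u=(-3.4037+(-11.197))/4.4944=-3.2486, w=(-3.4037−(-11.197))/4.4944=1.7340

0: u=1.0826 w=3.5692
1: u=11.5642 w=2.9393
2: u=6.8176 w=10.9534
3: u=-15.4146 w=0.1335
4: u=-3.2486 w=1.7340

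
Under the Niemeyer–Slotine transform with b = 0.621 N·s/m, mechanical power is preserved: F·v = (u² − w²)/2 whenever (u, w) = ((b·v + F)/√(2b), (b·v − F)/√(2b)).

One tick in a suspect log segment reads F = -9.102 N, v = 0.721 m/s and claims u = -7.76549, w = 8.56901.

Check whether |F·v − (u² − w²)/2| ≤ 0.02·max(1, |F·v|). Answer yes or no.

yes

F·v = (-9.102)×0.721 = -6.5625 W.
(u² − w²)/2 = (60.3028 − 73.4279)/2 = -6.5625 W.
|Δ| = 0.0000;  2% of max(1, |F·v|) = 0.1313.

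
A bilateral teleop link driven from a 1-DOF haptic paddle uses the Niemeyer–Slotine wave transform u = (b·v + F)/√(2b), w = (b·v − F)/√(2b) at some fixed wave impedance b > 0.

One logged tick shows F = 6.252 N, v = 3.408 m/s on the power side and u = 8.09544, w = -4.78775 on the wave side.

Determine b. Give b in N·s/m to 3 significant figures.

u + w = 3.3077;  u + w = √(2b)·v, so √(2b) = 3.3077/3.408 = 0.9706.
b = (√(2b))²/2 = 0.9420/2 = 0.4710.
(Check via u − w = 2F/√(2b): u − w = 12.8832, 2F/√(2b) = 12.8832.)

b = 0.471 N·s/m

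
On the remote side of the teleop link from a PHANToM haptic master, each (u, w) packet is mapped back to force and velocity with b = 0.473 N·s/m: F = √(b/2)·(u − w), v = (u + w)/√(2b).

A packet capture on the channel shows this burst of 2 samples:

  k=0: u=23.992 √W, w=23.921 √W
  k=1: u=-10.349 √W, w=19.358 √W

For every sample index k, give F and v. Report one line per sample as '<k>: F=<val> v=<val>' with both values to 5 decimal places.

0: F=0.03453 v=49.26152
1: F=-14.44689 v=9.26256

k=0: u−w=0.07100, u+w=47.91300; √(b/2)=0.48631, √(2b)=0.97263; F=0.48631×0.071=0.03453, v=47.91300/0.97263=49.26152
k=1: u−w=-29.70700, u+w=9.00900; √(b/2)=0.48631, √(2b)=0.97263; F=0.48631×(-29.707)=-14.44689, v=9.00900/0.97263=9.26256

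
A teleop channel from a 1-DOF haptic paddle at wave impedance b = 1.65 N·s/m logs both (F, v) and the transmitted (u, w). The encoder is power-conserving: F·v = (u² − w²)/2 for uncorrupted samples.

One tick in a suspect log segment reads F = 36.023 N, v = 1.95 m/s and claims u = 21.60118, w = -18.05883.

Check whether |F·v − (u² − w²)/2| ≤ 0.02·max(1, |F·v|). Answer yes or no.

yes

F·v = 36.023×1.95 = 70.24485 W.
(u² − w²)/2 = (466.61098 − 326.12134)/2 = 70.24482 W.
|Δ| = 0.00003;  2% of max(1, |F·v|) = 1.40490.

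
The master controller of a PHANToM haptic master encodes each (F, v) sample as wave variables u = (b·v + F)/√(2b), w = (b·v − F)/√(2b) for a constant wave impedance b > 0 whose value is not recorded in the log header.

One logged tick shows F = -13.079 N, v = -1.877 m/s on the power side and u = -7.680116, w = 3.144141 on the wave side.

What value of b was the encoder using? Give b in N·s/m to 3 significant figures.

b = 2.92 N·s/m

u + w = -4.535975;  u + w = √(2b)·v, so √(2b) = -4.535975/(-1.877) = 2.416609.
b = (√(2b))²/2 = 5.839999/2 = 2.919999.
(Check via u − w = 2F/√(2b): u − w = -10.824257, 2F/√(2b) = -10.824259.)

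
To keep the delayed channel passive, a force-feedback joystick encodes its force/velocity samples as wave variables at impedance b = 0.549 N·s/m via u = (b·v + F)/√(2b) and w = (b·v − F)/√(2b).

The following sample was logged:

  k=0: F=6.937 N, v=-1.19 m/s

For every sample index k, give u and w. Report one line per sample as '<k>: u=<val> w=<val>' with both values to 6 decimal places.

0: u=5.996717 w=-7.243665

k=0: b·v=0.549×(-1.19)=-0.653310; √(2b)=1.047855; u=(-0.653310+6.937)/1.047855=5.996717, w=(-0.653310−6.937)/1.047855=-7.243665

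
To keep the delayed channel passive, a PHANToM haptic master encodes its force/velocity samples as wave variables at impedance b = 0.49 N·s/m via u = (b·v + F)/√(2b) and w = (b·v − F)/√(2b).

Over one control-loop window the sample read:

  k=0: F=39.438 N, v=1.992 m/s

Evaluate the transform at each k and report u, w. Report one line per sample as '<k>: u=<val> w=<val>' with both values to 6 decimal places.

0: u=40.824386 w=-38.852406

k=0: b·v=0.49×1.992=0.976080; √(2b)=0.989949; u=(0.976080+39.438)/0.989949=40.824386, w=(0.976080−39.438)/0.989949=-38.852406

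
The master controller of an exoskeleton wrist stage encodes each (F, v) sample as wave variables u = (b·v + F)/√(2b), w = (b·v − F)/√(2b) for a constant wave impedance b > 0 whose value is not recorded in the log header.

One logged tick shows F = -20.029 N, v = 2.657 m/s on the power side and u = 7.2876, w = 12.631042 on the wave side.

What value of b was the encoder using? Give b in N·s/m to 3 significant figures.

u + w = 19.918642;  u + w = √(2b)·v, so √(2b) = 19.918642/2.657 = 7.496666.
b = (√(2b))²/2 = 56.200004/2 = 28.100002.
(Check via u − w = 2F/√(2b): u − w = -5.343442, 2F/√(2b) = -5.343442.)

b = 28.1 N·s/m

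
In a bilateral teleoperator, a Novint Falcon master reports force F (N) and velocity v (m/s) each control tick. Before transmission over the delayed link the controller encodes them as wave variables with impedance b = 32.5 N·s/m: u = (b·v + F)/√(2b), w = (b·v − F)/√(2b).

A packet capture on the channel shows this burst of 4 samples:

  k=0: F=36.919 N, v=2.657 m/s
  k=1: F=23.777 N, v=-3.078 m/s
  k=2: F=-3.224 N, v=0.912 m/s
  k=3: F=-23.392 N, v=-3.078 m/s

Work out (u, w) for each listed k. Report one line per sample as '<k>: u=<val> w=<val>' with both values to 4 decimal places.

0: u=15.2899 w=6.1315
1: u=-9.4586 w=-15.3570
2: u=3.2765 w=4.0763
3: u=-15.3092 w=-9.5064

k=0: b·v=32.5×2.657=86.3525; √(2b)=8.0623; u=(86.3525+36.919)/8.0623=15.2899, w=(86.3525−36.919)/8.0623=6.1315
k=1: b·v=32.5×(-3.078)=-100.0350; √(2b)=8.0623; u=(-100.0350+23.777)/8.0623=-9.4586, w=(-100.0350−23.777)/8.0623=-15.3570
k=2: b·v=32.5×0.912=29.6400; √(2b)=8.0623; u=(29.6400+(-3.224))/8.0623=3.2765, w=(29.6400−(-3.224))/8.0623=4.0763
k=3: b·v=32.5×(-3.078)=-100.0350; √(2b)=8.0623; u=(-100.0350+(-23.392))/8.0623=-15.3092, w=(-100.0350−(-23.392))/8.0623=-9.5064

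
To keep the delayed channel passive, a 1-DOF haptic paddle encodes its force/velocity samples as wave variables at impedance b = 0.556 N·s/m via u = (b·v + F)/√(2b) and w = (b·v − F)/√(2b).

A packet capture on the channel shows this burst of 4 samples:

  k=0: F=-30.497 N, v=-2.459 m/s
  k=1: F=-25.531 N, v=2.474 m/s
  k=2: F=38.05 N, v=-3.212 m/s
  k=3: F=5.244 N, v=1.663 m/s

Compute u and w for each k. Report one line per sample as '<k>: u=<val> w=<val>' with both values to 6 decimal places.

k=0: b·v=0.556×(-2.459)=-1.367204; √(2b)=1.054514; u=(-1.367204+(-30.497))/1.054514=-30.216954, w=(-1.367204−(-30.497))/1.054514=27.623904
k=1: b·v=0.556×2.474=1.375544; √(2b)=1.054514; u=(1.375544+(-25.531))/1.054514=-22.906717, w=(1.375544−(-25.531))/1.054514=25.515585
k=2: b·v=0.556×(-3.212)=-1.785872; √(2b)=1.054514; u=(-1.785872+38.05)/1.054514=34.389420, w=(-1.785872−38.05)/1.054514=-37.776519
k=3: b·v=0.556×1.663=0.924628; √(2b)=1.054514; u=(0.924628+5.244)/1.054514=5.849735, w=(0.924628−5.244)/1.054514=-4.096078

0: u=-30.216954 w=27.623904
1: u=-22.906717 w=25.515585
2: u=34.389420 w=-37.776519
3: u=5.849735 w=-4.096078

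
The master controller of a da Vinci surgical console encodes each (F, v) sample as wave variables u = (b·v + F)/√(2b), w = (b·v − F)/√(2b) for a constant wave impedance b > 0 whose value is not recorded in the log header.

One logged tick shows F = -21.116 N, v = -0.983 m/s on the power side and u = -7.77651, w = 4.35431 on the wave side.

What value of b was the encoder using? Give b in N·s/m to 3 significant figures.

u + w = -3.4222;  u + w = √(2b)·v, so √(2b) = -3.4222/(-0.983) = 3.4814.
b = (√(2b))²/2 = 12.1200/2 = 6.0600.
(Check via u − w = 2F/√(2b): u − w = -12.1308, 2F/√(2b) = -12.1308.)

b = 6.06 N·s/m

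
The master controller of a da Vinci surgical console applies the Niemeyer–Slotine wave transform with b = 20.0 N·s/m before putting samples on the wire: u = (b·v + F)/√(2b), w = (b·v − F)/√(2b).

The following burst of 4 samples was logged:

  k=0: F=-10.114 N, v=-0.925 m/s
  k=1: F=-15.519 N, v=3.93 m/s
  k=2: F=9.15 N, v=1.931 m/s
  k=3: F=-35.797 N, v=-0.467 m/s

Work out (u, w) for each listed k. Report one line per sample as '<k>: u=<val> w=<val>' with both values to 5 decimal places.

k=0: b·v=20.0×(-0.925)=-18.50000; √(2b)=6.32456; u=(-18.50000+(-10.114))/6.32456=-4.52427, w=(-18.50000−(-10.114))/6.32456=-1.32594
k=1: b·v=20.0×3.93=78.60000; √(2b)=6.32456; u=(78.60000+(-15.519))/6.32456=9.97398, w=(78.60000−(-15.519))/6.32456=14.88152
k=2: b·v=20.0×1.931=38.62000; √(2b)=6.32456; u=(38.62000+9.15)/6.32456=7.55310, w=(38.62000−9.15)/6.32456=4.65962
k=3: b·v=20.0×(-0.467)=-9.34000; √(2b)=6.32456; u=(-9.34000+(-35.797))/6.32456=-7.13679, w=(-9.34000−(-35.797))/6.32456=4.18322

0: u=-4.52427 w=-1.32594
1: u=9.97398 w=14.88152
2: u=7.55310 w=4.65962
3: u=-7.13679 w=4.18322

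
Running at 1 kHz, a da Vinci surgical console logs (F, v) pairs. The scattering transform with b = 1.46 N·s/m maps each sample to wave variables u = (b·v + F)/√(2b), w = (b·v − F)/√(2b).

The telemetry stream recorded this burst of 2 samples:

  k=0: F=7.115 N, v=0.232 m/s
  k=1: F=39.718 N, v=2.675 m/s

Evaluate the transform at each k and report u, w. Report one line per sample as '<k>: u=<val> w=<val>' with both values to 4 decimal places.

0: u=4.3620 w=-3.9655
1: u=25.5287 w=-20.9577

k=0: b·v=1.46×0.232=0.3387; √(2b)=1.7088; u=(0.3387+7.115)/1.7088=4.3620, w=(0.3387−7.115)/1.7088=-3.9655
k=1: b·v=1.46×2.675=3.9055; √(2b)=1.7088; u=(3.9055+39.718)/1.7088=25.5287, w=(3.9055−39.718)/1.7088=-20.9577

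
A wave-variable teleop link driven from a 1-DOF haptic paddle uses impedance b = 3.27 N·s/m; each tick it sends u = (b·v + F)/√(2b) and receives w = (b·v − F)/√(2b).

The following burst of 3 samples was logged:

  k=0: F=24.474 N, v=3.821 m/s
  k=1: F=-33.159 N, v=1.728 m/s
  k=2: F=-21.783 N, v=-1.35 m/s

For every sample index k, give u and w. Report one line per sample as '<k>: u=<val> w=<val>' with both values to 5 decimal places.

k=0: b·v=3.27×3.821=12.49467; √(2b)=2.55734; u=(12.49467+24.474)/2.55734=14.45589, w=(12.49467−24.474)/2.55734=-4.68429
k=1: b·v=3.27×1.728=5.65056; √(2b)=2.55734; u=(5.65056+(-33.159))/2.55734=-10.75665, w=(5.65056−(-33.159))/2.55734=15.17574
k=2: b·v=3.27×(-1.35)=-4.41450; √(2b)=2.55734; u=(-4.41450+(-21.783))/2.55734=-10.24403, w=(-4.41450−(-21.783))/2.55734=6.79162

0: u=14.45589 w=-4.68429
1: u=-10.75665 w=15.17574
2: u=-10.24403 w=6.79162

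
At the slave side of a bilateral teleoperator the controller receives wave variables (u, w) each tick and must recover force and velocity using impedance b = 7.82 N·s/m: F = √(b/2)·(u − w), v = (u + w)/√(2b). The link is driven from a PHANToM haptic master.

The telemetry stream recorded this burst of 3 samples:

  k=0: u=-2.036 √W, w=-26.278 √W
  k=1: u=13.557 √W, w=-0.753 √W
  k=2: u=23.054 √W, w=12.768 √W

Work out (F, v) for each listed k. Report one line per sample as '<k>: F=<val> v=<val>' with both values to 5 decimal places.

0: F=47.93545 v=-7.15950
1: F=28.29619 v=3.23763
2: F=20.33925 v=9.05798

k=0: u−w=24.24200, u+w=-28.31400; √(b/2)=1.97737, √(2b)=3.95474; F=1.97737×24.242=47.93545, v=-28.31400/3.95474=-7.15950
k=1: u−w=14.31000, u+w=12.80400; √(b/2)=1.97737, √(2b)=3.95474; F=1.97737×14.31=28.29619, v=12.80400/3.95474=3.23763
k=2: u−w=10.28600, u+w=35.82200; √(b/2)=1.97737, √(2b)=3.95474; F=1.97737×10.286=20.33925, v=35.82200/3.95474=9.05798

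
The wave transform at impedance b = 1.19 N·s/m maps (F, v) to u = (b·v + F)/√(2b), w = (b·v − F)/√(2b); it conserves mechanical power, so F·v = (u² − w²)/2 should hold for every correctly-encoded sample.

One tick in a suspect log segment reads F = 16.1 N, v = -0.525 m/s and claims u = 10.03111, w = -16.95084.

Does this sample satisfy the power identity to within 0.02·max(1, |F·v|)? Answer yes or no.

F·v = 16.1×(-0.525) = -8.45250 W.
(u² − w²)/2 = (100.62317 − 287.33098)/2 = -93.35390 W.
|Δ| = 84.90140;  2% of max(1, |F·v|) = 0.16905.

no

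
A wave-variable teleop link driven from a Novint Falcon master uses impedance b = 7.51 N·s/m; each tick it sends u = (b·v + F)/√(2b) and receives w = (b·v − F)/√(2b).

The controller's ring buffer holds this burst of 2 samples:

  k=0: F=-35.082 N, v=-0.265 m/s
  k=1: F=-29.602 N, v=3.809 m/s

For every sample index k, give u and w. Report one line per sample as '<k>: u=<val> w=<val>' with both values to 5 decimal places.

k=0: b·v=7.51×(-0.265)=-1.99015; √(2b)=3.87556; u=(-1.99015+(-35.082))/3.87556=-9.56561, w=(-1.99015−(-35.082))/3.87556=8.53859
k=1: b·v=7.51×3.809=28.60559; √(2b)=3.87556; u=(28.60559+(-29.602))/3.87556=-0.25710, w=(28.60559−(-29.602))/3.87556=15.01913

0: u=-9.56561 w=8.53859
1: u=-0.25710 w=15.01913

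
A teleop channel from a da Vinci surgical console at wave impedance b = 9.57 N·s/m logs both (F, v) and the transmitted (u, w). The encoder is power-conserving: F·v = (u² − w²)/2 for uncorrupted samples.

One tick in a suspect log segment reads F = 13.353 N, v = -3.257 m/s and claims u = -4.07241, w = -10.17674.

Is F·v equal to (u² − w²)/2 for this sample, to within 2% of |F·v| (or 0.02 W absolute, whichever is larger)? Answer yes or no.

F·v = 13.353×(-3.257) = -43.49072 W.
(u² − w²)/2 = (16.58452 − 103.56604)/2 = -43.49076 W.
|Δ| = 0.00004;  2% of max(1, |F·v|) = 0.86981.

yes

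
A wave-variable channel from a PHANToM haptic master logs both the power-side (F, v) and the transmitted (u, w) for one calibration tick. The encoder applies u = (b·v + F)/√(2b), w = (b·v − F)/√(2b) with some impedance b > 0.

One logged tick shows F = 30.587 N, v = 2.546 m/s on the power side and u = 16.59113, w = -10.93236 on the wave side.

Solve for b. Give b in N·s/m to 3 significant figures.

b = 2.47 N·s/m

u + w = 5.65877;  u + w = √(2b)·v, so √(2b) = 5.65877/2.546 = 2.22261.
b = (√(2b))²/2 = 4.94000/2 = 2.47000.
(Check via u − w = 2F/√(2b): u − w = 27.52349, 2F/√(2b) = 27.52347.)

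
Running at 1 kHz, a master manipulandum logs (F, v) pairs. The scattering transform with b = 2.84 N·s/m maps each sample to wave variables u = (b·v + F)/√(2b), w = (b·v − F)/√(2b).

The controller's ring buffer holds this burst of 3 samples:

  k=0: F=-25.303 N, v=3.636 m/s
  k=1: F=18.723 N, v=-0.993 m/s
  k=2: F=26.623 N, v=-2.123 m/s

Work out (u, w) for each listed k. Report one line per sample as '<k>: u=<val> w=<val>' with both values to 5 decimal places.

0: u=-6.28411 w=14.94970
1: u=6.67270 w=-9.03929
2: u=8.64092 w=-13.70061

k=0: b·v=2.84×3.636=10.32624; √(2b)=2.38328; u=(10.32624+(-25.303))/2.38328=-6.28411, w=(10.32624−(-25.303))/2.38328=14.94970
k=1: b·v=2.84×(-0.993)=-2.82012; √(2b)=2.38328; u=(-2.82012+18.723)/2.38328=6.67270, w=(-2.82012−18.723)/2.38328=-9.03929
k=2: b·v=2.84×(-2.123)=-6.02932; √(2b)=2.38328; u=(-6.02932+26.623)/2.38328=8.64092, w=(-6.02932−26.623)/2.38328=-13.70061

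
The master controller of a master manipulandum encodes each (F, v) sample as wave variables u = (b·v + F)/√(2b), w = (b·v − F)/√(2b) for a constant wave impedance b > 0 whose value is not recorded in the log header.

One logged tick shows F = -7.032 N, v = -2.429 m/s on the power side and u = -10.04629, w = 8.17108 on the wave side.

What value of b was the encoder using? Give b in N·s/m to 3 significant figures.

u + w = -1.87521;  u + w = √(2b)·v, so √(2b) = -1.87521/(-2.429) = 0.77201.
b = (√(2b))²/2 = 0.59600/2 = 0.29800.
(Check via u − w = 2F/√(2b): u − w = -18.21737, 2F/√(2b) = -18.21740.)

b = 0.298 N·s/m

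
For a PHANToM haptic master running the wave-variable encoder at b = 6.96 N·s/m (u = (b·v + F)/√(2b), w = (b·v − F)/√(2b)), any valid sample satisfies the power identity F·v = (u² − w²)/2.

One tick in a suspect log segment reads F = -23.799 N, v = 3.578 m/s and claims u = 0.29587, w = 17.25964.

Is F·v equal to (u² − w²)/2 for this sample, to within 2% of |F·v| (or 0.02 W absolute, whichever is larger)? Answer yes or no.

no

F·v = (-23.799)×3.578 = -85.15282 W.
(u² − w²)/2 = (0.08754 − 297.89517)/2 = -148.90382 W.
|Δ| = 63.75099;  2% of max(1, |F·v|) = 1.70306.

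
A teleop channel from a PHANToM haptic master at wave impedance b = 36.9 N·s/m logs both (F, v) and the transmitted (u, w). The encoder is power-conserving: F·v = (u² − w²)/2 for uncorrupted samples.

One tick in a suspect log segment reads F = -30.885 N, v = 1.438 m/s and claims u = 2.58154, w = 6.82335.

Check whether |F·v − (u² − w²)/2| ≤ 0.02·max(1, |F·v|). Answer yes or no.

F·v = (-30.885)×1.438 = -44.4126 W.
(u² − w²)/2 = (6.6643 − 46.5581)/2 = -19.9469 W.
|Δ| = 24.4658;  2% of max(1, |F·v|) = 0.8883.

no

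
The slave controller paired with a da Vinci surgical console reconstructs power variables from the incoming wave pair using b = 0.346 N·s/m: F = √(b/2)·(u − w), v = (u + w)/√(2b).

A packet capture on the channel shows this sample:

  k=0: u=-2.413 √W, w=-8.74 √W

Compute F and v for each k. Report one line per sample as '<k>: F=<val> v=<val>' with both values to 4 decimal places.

0: F=2.6316 v=-13.4072

k=0: u−w=6.3270, u+w=-11.1530; √(b/2)=0.4159, √(2b)=0.8319; F=0.4159×6.327=2.6316, v=-11.1530/0.8319=-13.4072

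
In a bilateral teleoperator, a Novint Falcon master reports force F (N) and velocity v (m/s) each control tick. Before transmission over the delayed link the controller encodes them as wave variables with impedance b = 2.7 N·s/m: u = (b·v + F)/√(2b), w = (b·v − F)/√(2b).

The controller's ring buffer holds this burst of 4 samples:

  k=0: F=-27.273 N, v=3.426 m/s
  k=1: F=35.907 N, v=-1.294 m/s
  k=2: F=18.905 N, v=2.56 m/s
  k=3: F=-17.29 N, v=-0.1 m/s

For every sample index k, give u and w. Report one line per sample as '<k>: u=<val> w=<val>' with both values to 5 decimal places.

k=0: b·v=2.7×3.426=9.25020; √(2b)=2.32379; u=(9.25020+(-27.273))/2.32379=-7.75578, w=(9.25020−(-27.273))/2.32379=15.71708
k=1: b·v=2.7×(-1.294)=-3.49380; √(2b)=2.32379; u=(-3.49380+35.907)/2.32379=13.94842, w=(-3.49380−35.907)/2.32379=-16.95540
k=2: b·v=2.7×2.56=6.91200; √(2b)=2.32379; u=(6.91200+18.905)/2.32379=11.10987, w=(6.91200−18.905)/2.32379=-5.16097
k=3: b·v=2.7×(-0.1)=-0.27000; √(2b)=2.32379; u=(-0.27000+(-17.29))/2.32379=-7.55662, w=(-0.27000−(-17.29))/2.32379=7.32424

0: u=-7.75578 w=15.71708
1: u=13.94842 w=-16.95540
2: u=11.10987 w=-5.16097
3: u=-7.55662 w=7.32424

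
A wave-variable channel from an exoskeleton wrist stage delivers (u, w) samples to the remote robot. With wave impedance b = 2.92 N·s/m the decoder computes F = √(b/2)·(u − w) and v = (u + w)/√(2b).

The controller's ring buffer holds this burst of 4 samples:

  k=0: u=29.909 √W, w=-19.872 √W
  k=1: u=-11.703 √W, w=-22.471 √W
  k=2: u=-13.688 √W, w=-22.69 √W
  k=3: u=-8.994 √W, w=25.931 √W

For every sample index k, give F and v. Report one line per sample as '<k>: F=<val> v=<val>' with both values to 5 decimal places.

0: F=60.15061 v=4.15334
1: F=13.01102 v=-14.14130
2: F=10.87716 v=-15.05332
3: F=-42.20004 v=7.00858

k=0: u−w=49.78100, u+w=10.03700; √(b/2)=1.20830, √(2b)=2.41661; F=1.20830×49.781=60.15061, v=10.03700/2.41661=4.15334
k=1: u−w=10.76800, u+w=-34.17400; √(b/2)=1.20830, √(2b)=2.41661; F=1.20830×10.768=13.01102, v=-34.17400/2.41661=-14.14130
k=2: u−w=9.00200, u+w=-36.37800; √(b/2)=1.20830, √(2b)=2.41661; F=1.20830×9.002=10.87716, v=-36.37800/2.41661=-15.05332
k=3: u−w=-34.92500, u+w=16.93700; √(b/2)=1.20830, √(2b)=2.41661; F=1.20830×(-34.925)=-42.20004, v=16.93700/2.41661=7.00858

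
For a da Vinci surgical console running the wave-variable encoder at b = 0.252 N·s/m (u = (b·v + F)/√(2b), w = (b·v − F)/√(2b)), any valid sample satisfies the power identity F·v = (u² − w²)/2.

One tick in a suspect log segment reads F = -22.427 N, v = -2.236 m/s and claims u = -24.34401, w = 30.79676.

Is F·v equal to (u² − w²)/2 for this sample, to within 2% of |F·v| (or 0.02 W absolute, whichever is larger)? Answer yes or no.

no

F·v = (-22.427)×(-2.236) = 50.14677 W.
(u² − w²)/2 = (592.63082 − 948.44043)/2 = -177.90480 W.
|Δ| = 228.05157;  2% of max(1, |F·v|) = 1.00294.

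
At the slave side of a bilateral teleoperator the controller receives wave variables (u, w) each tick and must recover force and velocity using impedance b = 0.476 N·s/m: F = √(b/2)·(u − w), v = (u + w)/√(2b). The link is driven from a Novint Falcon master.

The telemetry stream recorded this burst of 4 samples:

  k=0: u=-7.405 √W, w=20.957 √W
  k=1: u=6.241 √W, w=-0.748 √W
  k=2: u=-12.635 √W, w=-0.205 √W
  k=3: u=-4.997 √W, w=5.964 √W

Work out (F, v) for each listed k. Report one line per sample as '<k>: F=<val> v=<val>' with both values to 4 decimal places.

k=0: u−w=-28.3620, u+w=13.5520; √(b/2)=0.4879, √(2b)=0.9757; F=0.4879×(-28.362)=-13.8365, v=13.5520/0.9757=13.8894
k=1: u−w=6.9890, u+w=5.4930; √(b/2)=0.4879, √(2b)=0.9757; F=0.4879×6.989=3.4096, v=5.4930/0.9757=5.6298
k=2: u−w=-12.4300, u+w=-12.8400; √(b/2)=0.4879, √(2b)=0.9757; F=0.4879×(-12.43)=-6.0640, v=-12.8400/0.9757=-13.1597
k=3: u−w=-10.9610, u+w=0.9670; √(b/2)=0.4879, √(2b)=0.9757; F=0.4879×(-10.961)=-5.3474, v=0.9670/0.9757=0.9911

0: F=-13.8365 v=13.8894
1: F=3.4096 v=5.6298
2: F=-6.0640 v=-13.1597
3: F=-5.3474 v=0.9911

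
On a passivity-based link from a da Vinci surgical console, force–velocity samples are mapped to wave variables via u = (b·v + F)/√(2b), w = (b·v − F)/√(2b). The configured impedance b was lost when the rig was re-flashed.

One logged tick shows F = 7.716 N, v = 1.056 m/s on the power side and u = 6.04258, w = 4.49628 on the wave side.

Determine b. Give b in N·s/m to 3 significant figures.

u + w = 10.5389;  u + w = √(2b)·v, so √(2b) = 10.5389/1.056 = 9.9800.
b = (√(2b))²/2 = 99.6000/2 = 49.8000.
(Check via u − w = 2F/√(2b): u − w = 1.5463, 2F/√(2b) = 1.5463.)

b = 49.8 N·s/m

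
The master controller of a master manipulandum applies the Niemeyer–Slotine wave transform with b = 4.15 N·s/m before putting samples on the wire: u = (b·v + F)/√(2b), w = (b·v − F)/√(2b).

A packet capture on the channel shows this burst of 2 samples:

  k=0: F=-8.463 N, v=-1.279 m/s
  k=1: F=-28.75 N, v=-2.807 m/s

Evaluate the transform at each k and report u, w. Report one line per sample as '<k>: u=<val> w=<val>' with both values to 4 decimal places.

k=0: b·v=4.15×(-1.279)=-5.3079; √(2b)=2.8810; u=(-5.3079+(-8.463))/2.8810=-4.7799, w=(-5.3079−(-8.463))/2.8810=1.0952
k=1: b·v=4.15×(-2.807)=-11.6491; √(2b)=2.8810; u=(-11.6491+(-28.75))/2.8810=-14.0227, w=(-11.6491−(-28.75))/2.8810=5.9358

0: u=-4.7799 w=1.0952
1: u=-14.0227 w=5.9358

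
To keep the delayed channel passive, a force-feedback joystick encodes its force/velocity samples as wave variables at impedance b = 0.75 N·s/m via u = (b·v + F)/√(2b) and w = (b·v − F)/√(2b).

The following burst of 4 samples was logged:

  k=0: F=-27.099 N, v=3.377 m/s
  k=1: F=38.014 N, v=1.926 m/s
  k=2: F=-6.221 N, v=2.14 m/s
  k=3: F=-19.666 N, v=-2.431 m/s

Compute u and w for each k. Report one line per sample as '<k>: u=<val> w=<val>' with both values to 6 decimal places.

k=0: b·v=0.75×3.377=2.532750; √(2b)=1.224745; u=(2.532750+(-27.099))/1.224745=-20.058259, w=(2.532750−(-27.099))/1.224745=24.194223
k=1: b·v=0.75×1.926=1.444500; √(2b)=1.224745; u=(1.444500+38.014)/1.224745=32.217730, w=(1.444500−38.014)/1.224745=-29.858872
k=2: b·v=0.75×2.14=1.605000; √(2b)=1.224745; u=(1.605000+(-6.221))/1.224745=-3.768948, w=(1.605000−(-6.221))/1.224745=6.389902
k=3: b·v=0.75×(-2.431)=-1.823250; √(2b)=1.224745; u=(-1.823250+(-19.666))/1.224745=-17.545899, w=(-1.823250−(-19.666))/1.224745=14.568544

0: u=-20.058259 w=24.194223
1: u=32.217730 w=-29.858872
2: u=-3.768948 w=6.389902
3: u=-17.545899 w=14.568544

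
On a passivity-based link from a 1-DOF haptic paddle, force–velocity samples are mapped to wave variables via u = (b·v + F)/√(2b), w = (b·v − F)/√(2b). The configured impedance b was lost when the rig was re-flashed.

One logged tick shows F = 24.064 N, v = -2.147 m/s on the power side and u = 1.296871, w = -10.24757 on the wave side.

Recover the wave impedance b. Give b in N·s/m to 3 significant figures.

b = 8.69 N·s/m

u + w = -8.950699;  u + w = √(2b)·v, so √(2b) = -8.950699/(-2.147) = 4.168933.
b = (√(2b))²/2 = 17.380002/2 = 8.690001.
(Check via u − w = 2F/√(2b): u − w = 11.544441, 2F/√(2b) = 11.544441.)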